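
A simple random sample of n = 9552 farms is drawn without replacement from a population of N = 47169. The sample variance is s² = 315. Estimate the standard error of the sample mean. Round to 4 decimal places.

Under SRS without replacement, Var(ȳ) = (1 − f)·s²/n with f = n/N = 9552/47169 = 0.20250588.
Var(ȳ) = (1 − 0.20250588)·315/9552 = 0.79749412·0.032977387 = 0.026299272.
SE(ȳ) = √(0.026299272) = 0.1622.

0.1622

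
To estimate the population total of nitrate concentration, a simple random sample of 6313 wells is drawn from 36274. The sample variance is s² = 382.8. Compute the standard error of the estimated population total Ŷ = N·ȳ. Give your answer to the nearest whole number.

8118

Var(Ŷ) = N²·Var(ȳ) = N²·(1 − n/N)·s²/n.
f = 6313/36274 = 0.17403650; Var(ȳ) = 0.82596350·382.8/6313 = 0.050083768.
Var(Ŷ) = 36274² · 0.050083768 = 6.5900376 × 10^7.
SE(Ŷ) = √(6.5900376 × 10^7) = 8118.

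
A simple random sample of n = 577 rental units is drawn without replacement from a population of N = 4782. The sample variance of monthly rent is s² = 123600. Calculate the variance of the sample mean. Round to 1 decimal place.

188.4

Under SRS without replacement, Var(ȳ) = (1 − f)·s²/n with f = n/N = 577/4782 = 0.12066081.
Var(ȳ) = (1 − 0.12066081)·123600/577 = 0.87933919·214.21144 = 188.36451.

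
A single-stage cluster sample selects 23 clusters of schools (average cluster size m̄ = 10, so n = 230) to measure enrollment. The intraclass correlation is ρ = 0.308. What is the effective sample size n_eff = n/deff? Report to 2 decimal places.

deff = 1 + (10 − 1)·0.308 = 1 + 2.772 = 3.772.
n_eff = 230 / 3.772 = 60.98.

60.98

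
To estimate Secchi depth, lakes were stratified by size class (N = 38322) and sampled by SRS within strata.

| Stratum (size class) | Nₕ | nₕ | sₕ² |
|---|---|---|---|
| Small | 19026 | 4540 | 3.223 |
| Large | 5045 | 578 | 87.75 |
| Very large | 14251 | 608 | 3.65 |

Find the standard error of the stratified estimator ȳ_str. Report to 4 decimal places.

0.0571

Var(ȳ_str) = Σₕ Wₕ²(1 − fₕ)sₕ²/nₕ with Wₕ = Nₕ/N, N = 38322.
Small: Wₕ = 0.49647722; term = 0.49647722²·(1 − 0.23862083)·3.223/4540 = 1.3323063 × 10^-4.
Large: Wₕ = 0.13164762; term = 0.13164762²·(1 − 0.11456888)·87.75/578 = 0.0023297004.
Very large: Wₕ = 0.37187516; term = 0.37187516²·(1 − 0.04266367)·3.65/608 = 7.9478227 × 10^-4.
Sum = 0.0032577133.
SE = √(0.0032577133) = 0.0571.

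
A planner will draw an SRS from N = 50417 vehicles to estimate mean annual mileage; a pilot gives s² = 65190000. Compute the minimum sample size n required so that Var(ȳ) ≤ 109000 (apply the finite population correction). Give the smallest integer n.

Without fpc, n₀ = s²/D = 65190000/109000 = 598.0734.
With fpc, (1 − n/N)·s²/n ≤ D requires n ≥ n₀/(1 + n₀/N) = 598.0734/(1 + 598.0734/50417) = 591.0619.
Rounding up, n = 592.

592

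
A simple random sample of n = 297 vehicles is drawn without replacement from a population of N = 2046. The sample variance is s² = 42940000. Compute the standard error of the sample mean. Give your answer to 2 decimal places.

Under SRS without replacement, Var(ȳ) = (1 − f)·s²/n with f = n/N = 297/2046 = 0.14516129.
Var(ȳ) = (1 − 0.14516129)·42940000/297 = 0.85483871·144579.12 = 123591.83.
SE(ȳ) = √(123591.83) = 351.56.

351.56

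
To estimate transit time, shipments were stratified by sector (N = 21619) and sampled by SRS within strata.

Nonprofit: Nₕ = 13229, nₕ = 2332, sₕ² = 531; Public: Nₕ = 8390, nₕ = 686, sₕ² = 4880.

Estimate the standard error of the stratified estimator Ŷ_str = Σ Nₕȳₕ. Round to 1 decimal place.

22195.3

Var(Ŷ_str) = Σₕ Nₕ²(1 − fₕ)sₕ²/nₕ.
Nonprofit: 13229²·(1 − 2332/13229)·531/2332 = 3.2824638 × 10^7.
Public: 8390²·(1 − 686/8390)·4880/686 = 4.5980527 × 10^8.
Sum = 4.9262991 × 10^8.
SE = √(4.9262991 × 10^8) = 22195.3.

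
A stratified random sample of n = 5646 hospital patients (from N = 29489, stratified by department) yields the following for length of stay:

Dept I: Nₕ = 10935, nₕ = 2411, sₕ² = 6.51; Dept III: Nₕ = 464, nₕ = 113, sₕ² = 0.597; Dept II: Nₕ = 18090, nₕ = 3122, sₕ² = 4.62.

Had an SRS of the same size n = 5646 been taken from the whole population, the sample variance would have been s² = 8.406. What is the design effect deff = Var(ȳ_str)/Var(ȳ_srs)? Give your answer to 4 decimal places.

Var(ȳ_str) = Σ Wₕ²(1−fₕ)sₕ²/nₕ with Wₕ = Nₕ/29489:
  Dept I: (10935/29489)²·(1−2411/10935)·6.51/2411 = 2.8941825 × 10^-4
  Dept III: (464/29489)²·(1−113/464)·0.597/113 = 9.8946604 × 10^-7
  Dept II: (18090/29489)²·(1−3122/18090)·4.62/3122 = 4.6077757 × 10^-4
  → Var(ȳ_str) = 7.5118529 × 10^-4.
Var(ȳ_srs) = (1 − 5646/29489)·8.406/5646 = 0.0012037862.
deff = (7.5118529 × 10^-4) / 0.0012037862 = 0.6240.

0.6240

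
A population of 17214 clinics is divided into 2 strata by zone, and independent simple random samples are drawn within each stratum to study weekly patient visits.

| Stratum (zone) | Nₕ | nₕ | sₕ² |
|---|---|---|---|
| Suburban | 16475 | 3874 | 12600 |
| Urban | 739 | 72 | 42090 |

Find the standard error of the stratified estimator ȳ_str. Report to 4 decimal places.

1.8031

Var(ȳ_str) = Σₕ Wₕ²(1 − fₕ)sₕ²/nₕ with Wₕ = Nₕ/N, N = 17214.
Suburban: Wₕ = 0.95706983; term = 0.95706983²·(1 − 0.23514416)·12600/3874 = 2.2786508.
Urban: Wₕ = 0.04293017; term = 0.04293017²·(1 − 0.09742896)·42090/72 = 0.97241826.
Sum = 3.2510691.
SE = √(3.2510691) = 1.8031.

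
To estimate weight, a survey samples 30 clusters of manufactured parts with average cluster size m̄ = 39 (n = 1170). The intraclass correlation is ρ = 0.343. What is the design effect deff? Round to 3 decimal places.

14.034

deff = 1 + (39 − 1)·0.343 = 1 + 13.034 = 14.034.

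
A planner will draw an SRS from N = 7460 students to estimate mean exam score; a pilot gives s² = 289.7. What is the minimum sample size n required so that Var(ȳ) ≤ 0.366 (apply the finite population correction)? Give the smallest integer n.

716

Without fpc, n₀ = s²/D = 289.7/0.366 = 791.5301.
With fpc, (1 − n/N)·s²/n ≤ D requires n ≥ n₀/(1 + n₀/N) = 791.5301/(1 + 791.5301/7460) = 715.6024.
Rounding up, n = 716.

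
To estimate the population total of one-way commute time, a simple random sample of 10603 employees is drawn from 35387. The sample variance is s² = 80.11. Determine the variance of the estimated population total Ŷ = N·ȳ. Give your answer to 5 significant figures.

Var(Ŷ) = N²·Var(ȳ) = N²·(1 − n/N)·s²/n.
f = 10603/35387 = 0.29962981; Var(ȳ) = 0.70037019·80.11/10603 = 0.0052915831.
Var(Ŷ) = 35387² · 0.0052915831 = 6.6263308 × 10^6.

6.6263 × 10^6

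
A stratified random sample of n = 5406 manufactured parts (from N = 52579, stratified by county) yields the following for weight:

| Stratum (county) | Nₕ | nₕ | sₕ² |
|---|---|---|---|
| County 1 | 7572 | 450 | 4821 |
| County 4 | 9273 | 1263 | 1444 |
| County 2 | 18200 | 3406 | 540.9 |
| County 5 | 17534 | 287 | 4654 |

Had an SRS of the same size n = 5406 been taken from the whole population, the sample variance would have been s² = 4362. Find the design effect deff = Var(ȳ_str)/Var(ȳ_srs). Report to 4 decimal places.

2.8028

Var(ȳ_str) = Σ Wₕ²(1−fₕ)sₕ²/nₕ with Wₕ = Nₕ/52579:
  County 1: (7572/52579)²·(1−450/7572)·4821/450 = 0.20898376
  County 4: (9273/52579)²·(1−1263/9273)·1444/1263 = 0.030717932
  County 2: (18200/52579)²·(1−3406/18200)·540.9/3406 = 0.015466951
  County 5: (17534/52579)²·(1−287/17534)·4654/287 = 1.7738398
  → Var(ȳ_str) = 2.0290084.
Var(ȳ_srs) = (1 − 5406/52579)·4362/5406 = 0.72392037.
deff = 2.0290084 / 0.72392037 = 2.8028.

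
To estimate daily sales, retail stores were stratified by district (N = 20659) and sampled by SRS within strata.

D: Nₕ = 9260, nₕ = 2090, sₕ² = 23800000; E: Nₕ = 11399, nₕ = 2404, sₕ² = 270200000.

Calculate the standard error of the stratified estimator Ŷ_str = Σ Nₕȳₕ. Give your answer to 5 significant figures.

3.5044 × 10^6

Var(Ŷ_str) = Σₕ Nₕ²(1 − fₕ)sₕ²/nₕ.
D: 9260²·(1 − 2090/9260)·23800000/2090 = 7.5606792 × 10^11.
E: 11399²·(1 − 2404/11399)·270200000/2404 = 1.1524413 × 10^13.
Sum = 1.2280481 × 10^13.
SE = √(1.2280481 × 10^13) = 3.5044 × 10^6.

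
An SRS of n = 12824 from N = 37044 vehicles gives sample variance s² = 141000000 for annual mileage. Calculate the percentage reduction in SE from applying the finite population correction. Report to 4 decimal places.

f = n/N = 12824/37044 = 0.34618292.
SE_no-fpc = √(s²/n) = 104.85709; SE_fpc = √((1−f)s²/n) = 84.786349.
Ratio = √(1−f) = 0.80858956. Reduction = 100·(1 − 0.80858956) = 19.1410%.

19.1410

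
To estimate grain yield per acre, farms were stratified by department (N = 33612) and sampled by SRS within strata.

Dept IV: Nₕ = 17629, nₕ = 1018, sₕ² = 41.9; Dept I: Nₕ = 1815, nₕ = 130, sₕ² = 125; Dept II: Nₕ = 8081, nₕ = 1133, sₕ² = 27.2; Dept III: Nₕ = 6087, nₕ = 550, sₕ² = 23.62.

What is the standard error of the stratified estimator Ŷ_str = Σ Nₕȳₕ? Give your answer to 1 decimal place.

Var(Ŷ_str) = Σₕ Nₕ²(1 − fₕ)sₕ²/nₕ.
Dept IV: 17629²·(1 − 1018/17629)·41.9/1018 = 1.2052849 × 10^7.
Dept I: 1815²·(1 − 130/1815)·125/130 = 2.940649 × 10^6.
Dept II: 8081²·(1 − 1133/8081)·27.2/1133 = 1.3479194 × 10^6.
Dept III: 6087²·(1 − 550/6087)·23.62/550 = 1.4474215 × 10^6.
Sum = 1.7788839 × 10^7.
SE = √(1.7788839 × 10^7) = 4217.7.

4217.7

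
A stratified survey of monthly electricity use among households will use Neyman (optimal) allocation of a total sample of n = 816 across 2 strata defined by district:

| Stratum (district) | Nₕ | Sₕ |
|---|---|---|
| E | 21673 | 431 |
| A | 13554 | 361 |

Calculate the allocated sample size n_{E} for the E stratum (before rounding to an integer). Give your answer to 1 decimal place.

535.5

Neyman allocation: nₕ = n·NₕSₕ / Σⱼ NⱼSⱼ.
Σ NⱼSⱼ = 21673·431 + 13554·361 = 1.4234057 × 10^7.
n_{E} = 816·21673·431 / (1.4234057 × 10^7) = 535.5.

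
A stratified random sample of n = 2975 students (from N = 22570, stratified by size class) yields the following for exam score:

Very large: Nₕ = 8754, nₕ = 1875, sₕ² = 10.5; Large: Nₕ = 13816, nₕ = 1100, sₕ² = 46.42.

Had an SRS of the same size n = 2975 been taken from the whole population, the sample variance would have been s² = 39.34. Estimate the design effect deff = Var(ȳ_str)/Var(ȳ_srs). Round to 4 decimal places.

Var(ȳ_str) = Σ Wₕ²(1−fₕ)sₕ²/nₕ with Wₕ = Nₕ/22570:
  Very large: (8754/22570)²·(1−1875/8754)·10.5/1875 = 6.6199813 × 10^-4
  Large: (13816/22570)²·(1−1100/13816)·46.42/1100 = 0.014553993
  → Var(ȳ_str) = 0.015215991.
Var(ȳ_srs) = (1 − 2975/22570)·39.34/2975 = 0.011480508.
deff = 0.015215991 / 0.011480508 = 1.3254.

1.3254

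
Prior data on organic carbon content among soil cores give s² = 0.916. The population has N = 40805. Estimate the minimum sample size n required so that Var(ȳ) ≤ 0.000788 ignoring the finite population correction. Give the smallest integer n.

1163

Without fpc, n₀ = s²/D = 0.916/0.000788 = 1162.4365.
Rounding up, n = 1163.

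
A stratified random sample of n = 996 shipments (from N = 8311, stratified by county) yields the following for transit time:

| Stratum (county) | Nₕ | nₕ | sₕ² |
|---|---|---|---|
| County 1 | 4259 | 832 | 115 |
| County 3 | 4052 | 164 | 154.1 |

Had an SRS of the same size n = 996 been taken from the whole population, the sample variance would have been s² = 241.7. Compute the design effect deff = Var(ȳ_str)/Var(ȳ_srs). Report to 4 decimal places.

1.1401

Var(ȳ_str) = Σ Wₕ²(1−fₕ)sₕ²/nₕ with Wₕ = Nₕ/8311:
  County 1: (4259/8311)²·(1−832/4259)·115/832 = 0.029207184
  County 3: (4052/8311)²·(1−164/4052)·154.1/164 = 0.21431271
  → Var(ȳ_str) = 0.24351989.
Var(ȳ_srs) = (1 − 996/8311)·241.7/996 = 0.21358874.
deff = 0.24351989 / 0.21358874 = 1.1401.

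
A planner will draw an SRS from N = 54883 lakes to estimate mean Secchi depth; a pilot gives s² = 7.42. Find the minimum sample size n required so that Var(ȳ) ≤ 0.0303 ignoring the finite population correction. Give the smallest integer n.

Without fpc, n₀ = s²/D = 7.42/0.0303 = 244.8845.
Rounding up, n = 245.

245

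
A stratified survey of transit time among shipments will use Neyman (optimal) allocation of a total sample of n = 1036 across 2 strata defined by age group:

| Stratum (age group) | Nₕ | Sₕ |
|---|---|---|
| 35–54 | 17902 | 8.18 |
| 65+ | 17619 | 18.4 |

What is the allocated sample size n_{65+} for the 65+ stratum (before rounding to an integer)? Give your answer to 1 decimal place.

713.6

Neyman allocation: nₕ = n·NₕSₕ / Σⱼ NⱼSⱼ.
Σ NⱼSⱼ = 17902·8.18 + 17619·18.4 = 470627.96.
n_{65+} = 1036·17619·18.4 / 470627.96 = 713.6.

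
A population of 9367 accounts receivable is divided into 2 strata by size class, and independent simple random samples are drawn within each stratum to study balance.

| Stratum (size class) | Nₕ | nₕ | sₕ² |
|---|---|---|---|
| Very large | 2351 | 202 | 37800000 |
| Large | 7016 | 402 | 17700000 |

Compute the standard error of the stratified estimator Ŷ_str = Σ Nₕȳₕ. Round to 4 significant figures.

1.729 × 10^6

Var(Ŷ_str) = Σₕ Nₕ²(1 − fₕ)sₕ²/nₕ.
Very large: 2351²·(1 − 202/2351)·37800000/202 = 9.4543021 × 10^11.
Large: 7016²·(1 − 402/7016)·17700000/402 = 2.0431534 × 10^12.
Sum = 2.9885836 × 10^12.
SE = √(2.9885836 × 10^12) = 1.729 × 10^6.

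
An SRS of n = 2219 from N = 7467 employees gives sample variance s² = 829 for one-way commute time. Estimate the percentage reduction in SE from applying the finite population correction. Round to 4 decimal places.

f = n/N = 2219/7467 = 0.29717423.
SE_no-fpc = √(s²/n) = 0.61122149; SE_fpc = √((1−f)s²/n) = 0.51241573.
Ratio = √(1−f) = 0.83834704. Reduction = 100·(1 − 0.83834704) = 16.1653%.

16.1653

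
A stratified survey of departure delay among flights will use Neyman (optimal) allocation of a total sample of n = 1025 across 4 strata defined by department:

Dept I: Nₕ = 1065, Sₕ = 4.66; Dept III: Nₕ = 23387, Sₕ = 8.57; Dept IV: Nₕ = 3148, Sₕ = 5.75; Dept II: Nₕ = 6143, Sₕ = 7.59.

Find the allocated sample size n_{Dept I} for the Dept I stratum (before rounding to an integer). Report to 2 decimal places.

18.83

Neyman allocation: nₕ = n·NₕSₕ / Σⱼ NⱼSⱼ.
Σ NⱼSⱼ = 1065·4.66 + 23387·8.57 + 3148·5.75 + 6143·7.59 = 270115.86.
n_{Dept I} = 1025·1065·4.66 / 270115.86 = 18.83.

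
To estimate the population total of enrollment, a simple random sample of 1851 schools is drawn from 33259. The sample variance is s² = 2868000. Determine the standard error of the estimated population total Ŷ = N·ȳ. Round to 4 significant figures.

Var(Ŷ) = N²·Var(ȳ) = N²·(1 − n/N)·s²/n.
f = 1851/33259 = 0.05565411; Var(ȳ) = 0.94434589·2868000/1851 = 1463.2004.
Var(Ŷ) = 33259² · 1463.2004 = 1.6185353 × 10^12.
SE(Ŷ) = √(1.6185353 × 10^12) = 1.272 × 10^6.

1.272 × 10^6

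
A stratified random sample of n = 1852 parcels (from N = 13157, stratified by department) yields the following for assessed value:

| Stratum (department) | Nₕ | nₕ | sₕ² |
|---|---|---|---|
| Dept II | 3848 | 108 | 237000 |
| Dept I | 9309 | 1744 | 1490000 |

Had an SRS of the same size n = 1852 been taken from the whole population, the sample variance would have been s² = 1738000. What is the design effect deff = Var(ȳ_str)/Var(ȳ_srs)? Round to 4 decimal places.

0.6573

Var(ȳ_str) = Σ Wₕ²(1−fₕ)sₕ²/nₕ with Wₕ = Nₕ/13157:
  Dept II: (3848/13157)²·(1−108/3848)·237000/108 = 182.43893
  Dept I: (9309/13157)²·(1−1744/9309)·1490000/1744 = 347.56657
  → Var(ȳ_str) = 530.0055.
Var(ȳ_srs) = (1 − 1852/13157)·1738000/1852 = 806.34794.
deff = 530.0055 / 806.34794 = 0.6573.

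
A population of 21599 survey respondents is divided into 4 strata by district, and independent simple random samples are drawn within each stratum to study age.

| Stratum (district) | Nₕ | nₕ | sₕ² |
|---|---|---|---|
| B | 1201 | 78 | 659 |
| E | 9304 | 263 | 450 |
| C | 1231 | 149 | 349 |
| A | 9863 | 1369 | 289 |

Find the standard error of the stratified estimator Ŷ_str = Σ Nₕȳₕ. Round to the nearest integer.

13271

Var(Ŷ_str) = Σₕ Nₕ²(1 − fₕ)sₕ²/nₕ.
B: 1201²·(1 − 78/1201)·659/78 = 1.139498 × 10^7.
E: 9304²·(1 − 263/9304)·450/263 = 1.4392722 × 10^8.
C: 1231²·(1 − 149/1231)·349/149 = 3.1197836 × 10^6.
A: 9863²·(1 − 1369/9863)·289/1369 = 1.7685432 × 10^7.
Sum = 1.7612742 × 10^8.
SE = √(1.7612742 × 10^8) = 13271.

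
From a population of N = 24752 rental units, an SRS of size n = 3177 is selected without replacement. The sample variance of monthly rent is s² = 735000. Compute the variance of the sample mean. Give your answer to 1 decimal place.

201.7

Under SRS without replacement, Var(ȳ) = (1 − f)·s²/n with f = n/N = 3177/24752 = 0.12835326.
Var(ȳ) = (1 − 0.12835326)·735000/3177 = 0.87164674·231.35033 = 201.65576.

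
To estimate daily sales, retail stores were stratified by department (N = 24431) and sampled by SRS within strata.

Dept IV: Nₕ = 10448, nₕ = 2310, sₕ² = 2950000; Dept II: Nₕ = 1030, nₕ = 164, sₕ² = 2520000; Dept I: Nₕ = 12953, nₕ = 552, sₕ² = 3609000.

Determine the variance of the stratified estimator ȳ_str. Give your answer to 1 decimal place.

Var(ȳ_str) = Σₕ Wₕ²(1 − fₕ)sₕ²/nₕ with Wₕ = Nₕ/N, N = 24431.
Dept IV: Wₕ = 0.42765339; term = 0.42765339²·(1 − 0.22109495)·2950000/2310 = 181.91914.
Dept II: Wₕ = 0.04215955; term = 0.04215955²·(1 − 0.15922330)·2520000/164 = 22.963037.
Dept I: Wₕ = 0.53018706; term = 0.53018706²·(1 − 0.04261561)·3609000/552 = 1759.5126.
Sum = 1964.3948.

1964.4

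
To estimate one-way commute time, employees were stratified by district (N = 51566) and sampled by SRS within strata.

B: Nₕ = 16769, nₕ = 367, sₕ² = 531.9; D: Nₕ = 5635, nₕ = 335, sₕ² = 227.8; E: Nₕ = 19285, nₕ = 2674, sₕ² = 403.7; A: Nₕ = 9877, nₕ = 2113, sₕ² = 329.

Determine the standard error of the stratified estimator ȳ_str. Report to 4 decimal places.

Var(ȳ_str) = Σₕ Wₕ²(1 − fₕ)sₕ²/nₕ with Wₕ = Nₕ/N, N = 51566.
B: Wₕ = 0.32519490; term = 0.32519490²·(1 − 0.02188562)·531.9/367 = 0.14991359.
D: Wₕ = 0.10927743; term = 0.10927743²·(1 − 0.05944987)·227.8/335 = 0.0076375104.
E: Wₕ = 0.37398674; term = 0.37398674²·(1 − 0.13865699)·403.7/2674 = 0.018188039.
A: Wₕ = 0.19154094; term = 0.19154094²·(1 − 0.21393136)·329/2113 = 0.004490349.
Sum = 0.18022949.
SE = √(0.18022949) = 0.4245.

0.4245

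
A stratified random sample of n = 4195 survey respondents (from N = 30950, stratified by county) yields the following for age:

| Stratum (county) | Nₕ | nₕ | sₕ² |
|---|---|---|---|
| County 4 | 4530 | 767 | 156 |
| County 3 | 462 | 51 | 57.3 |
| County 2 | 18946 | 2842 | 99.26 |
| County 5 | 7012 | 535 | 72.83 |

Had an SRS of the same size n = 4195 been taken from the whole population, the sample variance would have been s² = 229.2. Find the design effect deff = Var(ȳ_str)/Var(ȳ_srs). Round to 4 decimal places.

Var(ȳ_str) = Σ Wₕ²(1−fₕ)sₕ²/nₕ with Wₕ = Nₕ/30950:
  County 4: (4530/30950)²·(1−767/4530)·156/767 = 0.0036194314
  County 3: (462/30950)²·(1−51/462)·57.3/51 = 2.227137 × 10^-4
  County 2: (18946/30950)²·(1−2842/18946)·99.26/2842 = 0.011124492
  County 5: (7012/30950)²·(1−535/7012)·72.83/535 = 0.0064543279
  → Var(ȳ_str) = 0.021420965.
Var(ȳ_srs) = (1 − 4195/30950)·229.2/4195 = 0.047230979.
deff = 0.021420965 / 0.047230979 = 0.4535.

0.4535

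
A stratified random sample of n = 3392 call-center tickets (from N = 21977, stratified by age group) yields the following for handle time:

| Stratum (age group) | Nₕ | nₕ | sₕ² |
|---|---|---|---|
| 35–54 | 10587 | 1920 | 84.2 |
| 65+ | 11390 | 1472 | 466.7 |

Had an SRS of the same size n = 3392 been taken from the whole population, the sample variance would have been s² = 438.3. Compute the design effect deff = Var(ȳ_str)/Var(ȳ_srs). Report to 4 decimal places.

Var(ȳ_str) = Σ Wₕ²(1−fₕ)sₕ²/nₕ with Wₕ = Nₕ/21977:
  35–54: (10587/21977)²·(1−1920/10587)·84.2/1920 = 0.0083313572
  65+: (11390/21977)²·(1−1472/11390)·466.7/1472 = 0.074155096
  → Var(ȳ_str) = 0.082486453.
Var(ȳ_srs) = (1 − 3392/21977)·438.3/3392 = 0.10927222.
deff = 0.082486453 / 0.10927222 = 0.7549.

0.7549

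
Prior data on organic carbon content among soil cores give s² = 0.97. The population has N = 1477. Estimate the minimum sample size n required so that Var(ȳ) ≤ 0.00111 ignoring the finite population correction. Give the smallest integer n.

874

Without fpc, n₀ = s²/D = 0.97/0.00111 = 873.8739.
Rounding up, n = 874.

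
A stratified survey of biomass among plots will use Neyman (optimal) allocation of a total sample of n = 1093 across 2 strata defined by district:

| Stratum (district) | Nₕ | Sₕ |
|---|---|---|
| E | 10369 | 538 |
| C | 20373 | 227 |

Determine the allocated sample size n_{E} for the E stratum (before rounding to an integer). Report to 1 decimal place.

Neyman allocation: nₕ = n·NₕSₕ / Σⱼ NⱼSⱼ.
Σ NⱼSⱼ = 10369·538 + 20373·227 = 1.0203193 × 10^7.
n_{E} = 1093·10369·538 / (1.0203193 × 10^7) = 597.6.

597.6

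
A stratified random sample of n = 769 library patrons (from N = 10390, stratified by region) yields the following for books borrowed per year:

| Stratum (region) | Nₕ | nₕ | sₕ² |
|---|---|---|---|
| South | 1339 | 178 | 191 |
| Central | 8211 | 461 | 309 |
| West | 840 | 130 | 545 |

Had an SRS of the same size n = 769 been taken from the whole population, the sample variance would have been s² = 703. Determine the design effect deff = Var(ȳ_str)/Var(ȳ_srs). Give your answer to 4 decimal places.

Var(ȳ_str) = Σ Wₕ²(1−fₕ)sₕ²/nₕ with Wₕ = Nₕ/10390:
  South: (1339/10390)²·(1−178/1339)·191/178 = 0.015452369
  Central: (8211/10390)²·(1−461/8211)·309/461 = 0.39511563
  West: (840/10390)²·(1−130/840)·545/130 = 0.023161127
  → Var(ȳ_str) = 0.43372913.
Var(ȳ_srs) = (1 − 769/10390)·703/769 = 0.84651304.
deff = 0.43372913 / 0.84651304 = 0.5124.

0.5124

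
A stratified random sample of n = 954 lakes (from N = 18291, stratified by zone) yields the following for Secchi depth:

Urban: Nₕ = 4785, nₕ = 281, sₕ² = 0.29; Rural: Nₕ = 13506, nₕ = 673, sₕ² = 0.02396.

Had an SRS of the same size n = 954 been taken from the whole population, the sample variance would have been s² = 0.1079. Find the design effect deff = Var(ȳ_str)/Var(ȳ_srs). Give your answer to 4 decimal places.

Var(ȳ_str) = Σ Wₕ²(1−fₕ)sₕ²/nₕ with Wₕ = Nₕ/18291:
  Urban: (4785/18291)²·(1−281/4785)·0.29/281 = 6.6480932 × 10^-5
  Rural: (13506/18291)²·(1−673/13506)·0.02396/673 = 1.8443859 × 10^-5
  → Var(ȳ_str) = 8.4924791 × 10^-5.
Var(ȳ_srs) = (1 − 954/18291)·0.1079/954 = 1.0720365 × 10^-4.
deff = (8.4924791 × 10^-5) / (1.0720365 × 10^-4) = 0.7922.

0.7922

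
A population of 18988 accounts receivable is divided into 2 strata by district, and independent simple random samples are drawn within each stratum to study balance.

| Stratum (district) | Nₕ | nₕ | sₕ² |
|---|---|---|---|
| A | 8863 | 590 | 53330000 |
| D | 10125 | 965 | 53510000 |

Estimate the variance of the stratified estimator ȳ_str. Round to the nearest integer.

Var(ȳ_str) = Σₕ Wₕ²(1 − fₕ)sₕ²/nₕ with Wₕ = Nₕ/N, N = 18988.
A: Wₕ = 0.46676849; term = 0.46676849²·(1 − 0.06656888)·53330000/590 = 18382.514.
D: Wₕ = 0.53323151; term = 0.53323151²·(1 − 0.09530864)·53510000/965 = 14263.946.
Sum = 32646.46.

32646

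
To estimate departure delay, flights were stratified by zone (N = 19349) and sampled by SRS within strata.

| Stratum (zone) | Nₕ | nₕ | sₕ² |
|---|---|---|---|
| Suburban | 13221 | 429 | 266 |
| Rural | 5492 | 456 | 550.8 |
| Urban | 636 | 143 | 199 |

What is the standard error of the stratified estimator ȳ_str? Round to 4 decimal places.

0.6087

Var(ȳ_str) = Σₕ Wₕ²(1 − fₕ)sₕ²/nₕ with Wₕ = Nₕ/N, N = 19349.
Suburban: Wₕ = 0.68329113; term = 0.68329113²·(1 − 0.03244838)·266/429 = 0.28009803.
Rural: Wₕ = 0.28383896; term = 0.28383896²·(1 − 0.08302986)·550.8/456 = 0.089233574.
Urban: Wₕ = 0.03286992; term = 0.03286992²·(1 − 0.22484277)·199/143 = 0.0011654779.
Sum = 0.37049708.
SE = √(0.37049708) = 0.6087.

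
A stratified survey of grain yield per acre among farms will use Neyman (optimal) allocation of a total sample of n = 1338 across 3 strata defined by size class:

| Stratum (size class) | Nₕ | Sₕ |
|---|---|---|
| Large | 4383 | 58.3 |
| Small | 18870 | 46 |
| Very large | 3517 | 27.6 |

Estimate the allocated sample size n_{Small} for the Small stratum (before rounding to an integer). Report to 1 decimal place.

951.5

Neyman allocation: nₕ = n·NₕSₕ / Σⱼ NⱼSⱼ.
Σ NⱼSⱼ = 4383·58.3 + 18870·46 + 3517·27.6 = 1.2206181 × 10^6.
n_{Small} = 1338·18870·46 / (1.2206181 × 10^6) = 951.5.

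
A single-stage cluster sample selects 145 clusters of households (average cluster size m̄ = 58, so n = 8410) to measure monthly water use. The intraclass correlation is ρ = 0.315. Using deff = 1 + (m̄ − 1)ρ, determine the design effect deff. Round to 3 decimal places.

deff = 1 + (58 − 1)·0.315 = 1 + 17.955 = 18.955.

18.955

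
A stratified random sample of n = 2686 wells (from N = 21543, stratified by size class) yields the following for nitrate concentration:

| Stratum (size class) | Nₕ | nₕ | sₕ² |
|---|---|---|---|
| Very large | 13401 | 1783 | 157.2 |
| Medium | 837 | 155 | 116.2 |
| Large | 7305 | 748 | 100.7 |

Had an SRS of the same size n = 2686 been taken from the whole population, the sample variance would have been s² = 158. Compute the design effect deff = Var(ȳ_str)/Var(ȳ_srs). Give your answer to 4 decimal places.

Var(ȳ_str) = Σ Wₕ²(1−fₕ)sₕ²/nₕ with Wₕ = Nₕ/21543:
  Very large: (13401/21543)²·(1−1783/13401)·157.2/1783 = 0.029577224
  Medium: (837/21543)²·(1−155/837)·116.2/155 = 9.22087 × 10^-4
  Large: (7305/21543)²·(1−748/7305)·100.7/748 = 0.013894436
  → Var(ȳ_str) = 0.044393747.
Var(ȳ_srs) = (1 − 2686/21543)·158/2686 = 0.051489361.
deff = 0.044393747 / 0.051489361 = 0.8622.

0.8622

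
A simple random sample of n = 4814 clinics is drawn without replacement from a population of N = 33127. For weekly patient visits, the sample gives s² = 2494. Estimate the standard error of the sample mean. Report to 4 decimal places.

Under SRS without replacement, Var(ȳ) = (1 − f)·s²/n with f = n/N = 4814/33127 = 0.14531953.
Var(ȳ) = (1 − 0.14531953)·2494/4814 = 0.85468047·0.51807229 = 0.44278627.
SE(ȳ) = √(0.44278627) = 0.6654.

0.6654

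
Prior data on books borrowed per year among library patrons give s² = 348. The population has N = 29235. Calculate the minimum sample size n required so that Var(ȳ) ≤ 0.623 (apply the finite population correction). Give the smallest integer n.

549

Without fpc, n₀ = s²/D = 348/0.623 = 558.5875.
With fpc, (1 − n/N)·s²/n ≤ D requires n ≥ n₀/(1 + n₀/N) = 558.5875/(1 + 558.5875/29235) = 548.1148.
Rounding up, n = 549.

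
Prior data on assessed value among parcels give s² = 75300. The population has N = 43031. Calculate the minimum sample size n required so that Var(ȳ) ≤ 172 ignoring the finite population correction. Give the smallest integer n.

Without fpc, n₀ = s²/D = 75300/172 = 437.7907.
Rounding up, n = 438.

438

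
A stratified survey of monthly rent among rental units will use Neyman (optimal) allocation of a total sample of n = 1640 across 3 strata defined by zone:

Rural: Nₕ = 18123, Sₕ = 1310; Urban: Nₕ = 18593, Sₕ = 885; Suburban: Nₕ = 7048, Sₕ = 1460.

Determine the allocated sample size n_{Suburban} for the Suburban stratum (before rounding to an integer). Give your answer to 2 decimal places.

Neyman allocation: nₕ = n·NₕSₕ / Σⱼ NⱼSⱼ.
Σ NⱼSⱼ = 18123·1310 + 18593·885 + 7048·1460 = 5.0486015 × 10^7.
n_{Suburban} = 1640·7048·1460 / (5.0486015 × 10^7) = 334.27.

334.27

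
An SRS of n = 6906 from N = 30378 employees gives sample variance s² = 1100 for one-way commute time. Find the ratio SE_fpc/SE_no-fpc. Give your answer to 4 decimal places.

f = n/N = 6906/30378 = 0.22733557.
SE_no-fpc = √(s²/n) = 0.39910122; SE_fpc = √((1−f)s²/n) = 0.35081529.
Ratio = √(1−f) = 0.87901333.

0.8790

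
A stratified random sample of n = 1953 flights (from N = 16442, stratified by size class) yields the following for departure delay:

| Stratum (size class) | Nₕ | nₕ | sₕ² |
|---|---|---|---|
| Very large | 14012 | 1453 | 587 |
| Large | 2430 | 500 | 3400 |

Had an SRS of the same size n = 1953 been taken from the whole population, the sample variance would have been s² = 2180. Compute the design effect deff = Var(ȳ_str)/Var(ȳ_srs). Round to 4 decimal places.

0.3873

Var(ȳ_str) = Σ Wₕ²(1−fₕ)sₕ²/nₕ with Wₕ = Nₕ/16442:
  Very large: (14012/16442)²·(1−1453/14012)·587/1453 = 0.26297738
  Large: (2430/16442)²·(1−500/2430)·3400/500 = 0.11796773
  → Var(ȳ_str) = 0.38094511.
Var(ȳ_srs) = (1 − 1953/16442)·2180/1953 = 0.98364416.
deff = 0.38094511 / 0.98364416 = 0.3873.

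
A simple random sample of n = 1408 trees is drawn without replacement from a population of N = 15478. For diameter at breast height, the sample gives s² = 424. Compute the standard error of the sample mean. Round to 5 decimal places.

Under SRS without replacement, Var(ȳ) = (1 − f)·s²/n with f = n/N = 1408/15478 = 0.09096783.
Var(ȳ) = (1 − 0.09096783)·424/1408 = 0.90903217·0.30113636 = 0.27374264.
SE(ȳ) = √(0.27374264) = 0.52320.

0.52320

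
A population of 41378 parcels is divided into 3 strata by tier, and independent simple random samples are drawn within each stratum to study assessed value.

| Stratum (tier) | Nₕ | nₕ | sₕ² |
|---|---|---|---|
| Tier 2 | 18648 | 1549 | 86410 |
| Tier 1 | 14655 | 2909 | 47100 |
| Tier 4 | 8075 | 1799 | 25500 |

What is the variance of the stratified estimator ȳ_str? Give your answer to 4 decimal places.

Var(ȳ_str) = Σₕ Wₕ²(1 − fₕ)sₕ²/nₕ with Wₕ = Nₕ/N, N = 41378.
Tier 2: Wₕ = 0.45067427; term = 0.45067427²·(1 − 0.08306521)·86410/1549 = 10.389068.
Tier 1: Wₕ = 0.35417372; term = 0.35417372²·(1 − 0.19849881)·47100/2909 = 1.6278486.
Tier 4: Wₕ = 0.19515201; term = 0.19515201²·(1 − 0.22278638)·25500/1799 = 0.41956137.
Sum = 12.436478.

12.4365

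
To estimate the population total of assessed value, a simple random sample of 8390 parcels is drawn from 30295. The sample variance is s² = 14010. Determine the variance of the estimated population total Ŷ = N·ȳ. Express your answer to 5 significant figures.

Var(Ŷ) = N²·Var(ȳ) = N²·(1 − n/N)·s²/n.
f = 8390/30295 = 0.27694339; Var(ȳ) = 0.72305661·14010/8390 = 1.2073925.
Var(Ŷ) = 30295² · 1.2073925 = 1.1081292 × 10^9.

1.1081 × 10^9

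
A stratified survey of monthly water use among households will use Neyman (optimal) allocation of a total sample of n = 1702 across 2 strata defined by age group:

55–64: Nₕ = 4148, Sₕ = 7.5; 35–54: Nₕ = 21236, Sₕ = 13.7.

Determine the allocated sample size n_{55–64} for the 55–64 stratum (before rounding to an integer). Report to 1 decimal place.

164.4

Neyman allocation: nₕ = n·NₕSₕ / Σⱼ NⱼSⱼ.
Σ NⱼSⱼ = 4148·7.5 + 21236·13.7 = 322043.2.
n_{55–64} = 1702·4148·7.5 / 322043.2 = 164.4.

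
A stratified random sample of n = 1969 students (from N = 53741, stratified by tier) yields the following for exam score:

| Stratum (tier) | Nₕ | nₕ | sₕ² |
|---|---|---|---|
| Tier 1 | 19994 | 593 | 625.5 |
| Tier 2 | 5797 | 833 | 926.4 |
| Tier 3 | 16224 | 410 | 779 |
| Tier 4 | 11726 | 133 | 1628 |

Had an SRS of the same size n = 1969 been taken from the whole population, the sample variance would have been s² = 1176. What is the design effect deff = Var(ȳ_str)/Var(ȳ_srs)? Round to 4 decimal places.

Var(ȳ_str) = Σ Wₕ²(1−fₕ)sₕ²/nₕ with Wₕ = Nₕ/53741:
  Tier 1: (19994/53741)²·(1−593/19994)·625.5/593 = 0.1416723
  Tier 2: (5797/53741)²·(1−833/5797)·926.4/833 = 0.011080953
  Tier 3: (16224/53741)²·(1−410/16224)·779/410 = 0.16878809
  Tier 4: (11726/53741)²·(1−133/11726)·1628/133 = 0.5761519
  → Var(ȳ_str) = 0.89769324.
Var(ȳ_srs) = (1 − 1969/53741)·1176/1969 = 0.57537476.
deff = 0.89769324 / 0.57537476 = 1.5602.

1.5602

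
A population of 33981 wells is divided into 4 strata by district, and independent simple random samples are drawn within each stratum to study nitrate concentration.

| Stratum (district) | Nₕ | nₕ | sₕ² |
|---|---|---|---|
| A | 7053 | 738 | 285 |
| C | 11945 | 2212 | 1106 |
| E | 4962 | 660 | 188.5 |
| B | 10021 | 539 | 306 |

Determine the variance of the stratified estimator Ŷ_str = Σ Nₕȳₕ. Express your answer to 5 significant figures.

1.3537 × 10^8

Var(Ŷ_str) = Σₕ Nₕ²(1 − fₕ)sₕ²/nₕ.
A: 7053²·(1 − 738/7053)·285/738 = 1.7200289 × 10^7.
C: 11945²·(1 − 2212/11945)·1106/2212 = 5.8130342 × 10^7.
E: 4962²·(1 − 660/4962)·188.5/660 = 6.0966966 × 10^6.
B: 10021²·(1 − 539/10021)·306/539 = 5.3944066 × 10^7.
Sum = 1.3537139 × 10^8.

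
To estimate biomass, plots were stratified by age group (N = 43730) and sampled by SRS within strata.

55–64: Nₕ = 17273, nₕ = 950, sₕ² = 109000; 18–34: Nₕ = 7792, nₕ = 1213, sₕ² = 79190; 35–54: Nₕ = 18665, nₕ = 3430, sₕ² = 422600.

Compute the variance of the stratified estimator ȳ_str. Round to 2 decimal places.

36.99

Var(ȳ_str) = Σₕ Wₕ²(1 − fₕ)sₕ²/nₕ with Wₕ = Nₕ/N, N = 43730.
55–64: Wₕ = 0.39499200; term = 0.39499200²·(1 − 0.05499913)·109000/950 = 16.916546.
18–34: Wₕ = 0.17818431; term = 0.17818431²·(1 − 0.15567248)·79190/1213 = 1.7500861.
35–54: Wₕ = 0.42682369; term = 0.42682369²·(1 − 0.18376641)·422600/3430 = 18.320903.
Sum = 36.987535.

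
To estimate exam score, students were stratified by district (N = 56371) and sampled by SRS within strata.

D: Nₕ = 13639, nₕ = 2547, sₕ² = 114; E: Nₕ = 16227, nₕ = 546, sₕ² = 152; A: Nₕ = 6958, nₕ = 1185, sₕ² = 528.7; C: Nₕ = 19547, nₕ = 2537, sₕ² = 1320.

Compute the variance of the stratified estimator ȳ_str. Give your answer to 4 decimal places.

Var(ȳ_str) = Σₕ Wₕ²(1 − fₕ)sₕ²/nₕ with Wₕ = Nₕ/N, N = 56371.
D: Wₕ = 0.24195065; term = 0.24195065²·(1 − 0.18674390)·114/2547 = 0.0021308693.
E: Wₕ = 0.28786078; term = 0.28786078²·(1 − 0.03364762)·152/546 = 0.022292124.
A: Wₕ = 0.12343226; term = 0.12343226²·(1 − 0.17030756)·528.7/1185 = 0.0056398229.
C: Wₕ = 0.34675631; term = 0.34675631²·(1 − 0.12978974)·1320/2537 = 0.05444104.
Sum = 0.084503856.

0.0845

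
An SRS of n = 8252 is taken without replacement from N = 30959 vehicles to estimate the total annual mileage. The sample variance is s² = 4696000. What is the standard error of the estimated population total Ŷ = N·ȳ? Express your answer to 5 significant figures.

632500

Var(Ŷ) = N²·Var(ȳ) = N²·(1 − n/N)·s²/n.
f = 8252/30959 = 0.26654608; Var(ȳ) = 0.73345392·4696000/8252 = 417.38968.
Var(Ŷ) = 30959² · 417.38968 = 4.0005118 × 10^11.
SE(Ŷ) = √(4.0005118 × 10^11) = 632500.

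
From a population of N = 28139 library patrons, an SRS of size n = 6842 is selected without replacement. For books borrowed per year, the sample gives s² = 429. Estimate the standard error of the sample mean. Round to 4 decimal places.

0.2178

Under SRS without replacement, Var(ȳ) = (1 − f)·s²/n with f = n/N = 6842/28139 = 0.24315008.
Var(ȳ) = (1 − 0.24315008)·429/6842 = 0.75684992·0.062700965 = 0.04745522.
SE(ȳ) = √(0.04745522) = 0.2178.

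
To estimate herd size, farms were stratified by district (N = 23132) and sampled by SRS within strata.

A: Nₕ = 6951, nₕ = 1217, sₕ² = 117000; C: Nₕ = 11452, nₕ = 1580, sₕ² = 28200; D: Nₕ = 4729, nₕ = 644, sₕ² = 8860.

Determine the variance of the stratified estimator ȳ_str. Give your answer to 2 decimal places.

11.43

Var(ȳ_str) = Σₕ Wₕ²(1 − fₕ)sₕ²/nₕ with Wₕ = Nₕ/N, N = 23132.
A: Wₕ = 0.30049282; term = 0.30049282²·(1 − 0.17508272)·117000/1217 = 7.1610036.
C: Wₕ = 0.49507176; term = 0.49507176²·(1 − 0.13796717)·28200/1580 = 3.7709619.
D: Wₕ = 0.20443541; term = 0.20443541²·(1 − 0.13618101)·8860/644 = 0.49668708.
Sum = 11.428653.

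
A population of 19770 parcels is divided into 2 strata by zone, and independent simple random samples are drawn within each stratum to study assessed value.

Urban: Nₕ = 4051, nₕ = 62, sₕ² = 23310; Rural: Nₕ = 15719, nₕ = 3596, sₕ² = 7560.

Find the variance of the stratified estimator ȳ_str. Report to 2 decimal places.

16.57

Var(ȳ_str) = Σₕ Wₕ²(1 − fₕ)sₕ²/nₕ with Wₕ = Nₕ/N, N = 19770.
Urban: Wₕ = 0.20490642; term = 0.20490642²·(1 − 0.01530486)·23310/62 = 15.544026.
Rural: Wₕ = 0.79509358; term = 0.79509358²·(1 − 0.22876773)·7560/3596 = 1.0249998.
Sum = 16.569026.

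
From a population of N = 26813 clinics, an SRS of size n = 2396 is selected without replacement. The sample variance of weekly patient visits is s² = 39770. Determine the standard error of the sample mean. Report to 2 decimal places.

Under SRS without replacement, Var(ȳ) = (1 − f)·s²/n with f = n/N = 2396/26813 = 0.08935964.
Var(ȳ) = (1 − 0.08935964)·39770/2396 = 0.91064036·16.598497 = 15.115262.
SE(ȳ) = √(15.115262) = 3.89.

3.89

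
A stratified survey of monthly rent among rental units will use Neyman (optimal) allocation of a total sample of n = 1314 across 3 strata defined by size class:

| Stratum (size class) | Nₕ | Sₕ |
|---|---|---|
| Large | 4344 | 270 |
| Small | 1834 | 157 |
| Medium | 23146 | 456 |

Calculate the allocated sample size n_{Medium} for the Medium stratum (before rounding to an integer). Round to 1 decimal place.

1154.2

Neyman allocation: nₕ = n·NₕSₕ / Σⱼ NⱼSⱼ.
Σ NⱼSⱼ = 4344·270 + 1834·157 + 23146·456 = 1.2015394 × 10^7.
n_{Medium} = 1314·23146·456 / (1.2015394 × 10^7) = 1154.2.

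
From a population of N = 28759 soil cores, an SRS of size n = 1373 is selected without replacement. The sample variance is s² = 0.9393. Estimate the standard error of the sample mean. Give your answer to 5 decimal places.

Under SRS without replacement, Var(ȳ) = (1 − f)·s²/n with f = n/N = 1373/28759 = 0.04774158.
Var(ȳ) = (1 − 0.04774158)·0.9393/1373 = 0.95225842·6.8412236 × 10^-4 = 6.5146128 × 10^-4.
SE(ȳ) = √(6.5146128 × 10^-4) = 0.02552.

0.02552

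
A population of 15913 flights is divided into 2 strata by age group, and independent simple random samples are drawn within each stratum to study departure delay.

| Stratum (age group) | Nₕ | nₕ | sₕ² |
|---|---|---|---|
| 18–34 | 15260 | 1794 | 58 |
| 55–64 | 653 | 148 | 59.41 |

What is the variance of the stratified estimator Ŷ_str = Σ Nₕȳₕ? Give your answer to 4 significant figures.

6.776 × 10^6

Var(Ŷ_str) = Σₕ Nₕ²(1 − fₕ)sₕ²/nₕ.
18–34: 15260²·(1 − 1794/15260)·58/1794 = 6.6435269 × 10^6.
55–64: 653²·(1 − 148/653)·59.41/148 = 132373.91.
Sum = 6.7759008 × 10^6.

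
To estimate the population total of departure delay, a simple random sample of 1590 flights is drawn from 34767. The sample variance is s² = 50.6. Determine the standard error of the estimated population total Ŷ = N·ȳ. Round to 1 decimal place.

Var(Ŷ) = N²·Var(ȳ) = N²·(1 − n/N)·s²/n.
f = 1590/34767 = 0.04573302; Var(ȳ) = 0.95426698·50.6/1590 = 0.030368496.
Var(Ŷ) = 34767² · 0.030368496 = 3.6707746 × 10^7.
SE(Ŷ) = √(3.6707746 × 10^7) = 6058.7.

6058.7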